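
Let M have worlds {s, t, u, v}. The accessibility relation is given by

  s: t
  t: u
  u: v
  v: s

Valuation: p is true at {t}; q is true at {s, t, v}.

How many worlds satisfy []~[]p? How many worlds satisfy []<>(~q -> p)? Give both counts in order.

For []~[]p:
s: successors {t}; ~[]p there: t:T. ✓
t: successors {u}; ~[]p there: u:T. ✓
u: successors {v}; ~[]p there: v:T. ✓
v: successors {s}; ~[]p there: s:F. ✗
— 3 worlds.
For []<>(~q -> p):
s: successors {t}; <>(~q -> p) there: t:F. ✗
t: successors {u}; <>(~q -> p) there: u:T. ✓
u: successors {v}; <>(~q -> p) there: v:T. ✓
v: successors {s}; <>(~q -> p) there: s:T. ✓
— 3 worlds.

3 and 3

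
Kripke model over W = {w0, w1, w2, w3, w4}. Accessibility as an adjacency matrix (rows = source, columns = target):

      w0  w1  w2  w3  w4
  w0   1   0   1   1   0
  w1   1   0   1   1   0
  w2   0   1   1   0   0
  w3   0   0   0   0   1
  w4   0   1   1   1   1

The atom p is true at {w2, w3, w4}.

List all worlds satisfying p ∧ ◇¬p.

w0: p is F, ◇¬p is T. ✗
w1: p is F, ◇¬p is T. ✗
w2: p is T, ◇¬p is T. ✓
w3: p is T, ◇¬p is F. ✗
w4: p is T, ◇¬p is T. ✓

{w2, w4}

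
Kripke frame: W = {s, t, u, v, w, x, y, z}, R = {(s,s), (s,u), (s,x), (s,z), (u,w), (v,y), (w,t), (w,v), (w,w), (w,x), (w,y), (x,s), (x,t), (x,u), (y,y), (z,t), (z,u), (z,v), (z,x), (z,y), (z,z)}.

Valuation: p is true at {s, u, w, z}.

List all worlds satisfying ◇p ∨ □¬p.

{s, t, u, v, w, x, y, z}

s: ◇p is T, □¬p is F. ✓
t: ◇p is F, □¬p is T. ✓
u: ◇p is T, □¬p is F. ✓
v: ◇p is F, □¬p is T. ✓
w: ◇p is T, □¬p is F. ✓
x: ◇p is T, □¬p is F. ✓
y: ◇p is F, □¬p is T. ✓
z: ◇p is T, □¬p is F. ✓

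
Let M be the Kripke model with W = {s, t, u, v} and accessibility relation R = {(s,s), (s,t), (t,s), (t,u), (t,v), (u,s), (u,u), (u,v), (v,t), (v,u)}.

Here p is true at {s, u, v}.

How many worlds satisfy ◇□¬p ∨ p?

3

s: ◇□¬p is F, p is T. ✓
t: ◇□¬p is F, p is F. ✗
u: ◇□¬p is F, p is T. ✓
v: ◇□¬p is F, p is T. ✓
Satisfying worlds: {s, u, v}.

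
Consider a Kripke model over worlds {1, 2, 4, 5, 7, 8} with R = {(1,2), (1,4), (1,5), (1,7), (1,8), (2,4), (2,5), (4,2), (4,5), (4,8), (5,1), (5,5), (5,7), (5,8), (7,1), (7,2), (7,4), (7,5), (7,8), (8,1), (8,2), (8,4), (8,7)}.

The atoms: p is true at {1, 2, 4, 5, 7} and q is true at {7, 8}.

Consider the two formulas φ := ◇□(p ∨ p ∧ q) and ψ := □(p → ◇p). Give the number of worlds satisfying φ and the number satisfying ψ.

5 and 6

For ◇□(p ∨ p ∧ q):
1: successors {2, 4, 5, 7, 8}; □(p ∨ p ∧ q) there: 2:T, 4:F, 5:F, 7:F, 8:T. ✓
2: successors {4, 5}; □(p ∨ p ∧ q) there: 4:F, 5:F. ✗
4: successors {2, 5, 8}; □(p ∨ p ∧ q) there: 2:T, 5:F, 8:T. ✓
5: successors {1, 5, 7, 8}; □(p ∨ p ∧ q) there: 1:F, 5:F, 7:F, 8:T. ✓
7: successors {1, 2, 4, 5, 8}; □(p ∨ p ∧ q) there: 1:F, 2:T, 4:F, 5:F, 8:T. ✓
8: successors {1, 2, 4, 7}; □(p ∨ p ∧ q) there: 1:F, 2:T, 4:F, 7:F. ✓
— 5 worlds.
For □(p → ◇p):
1: successors {2, 4, 5, 7, 8}; p → ◇p there: 2:T, 4:T, 5:T, 7:T, 8:T. ✓
2: successors {4, 5}; p → ◇p there: 4:T, 5:T. ✓
4: successors {2, 5, 8}; p → ◇p there: 2:T, 5:T, 8:T. ✓
5: successors {1, 5, 7, 8}; p → ◇p there: 1:T, 5:T, 7:T, 8:T. ✓
7: successors {1, 2, 4, 5, 8}; p → ◇p there: 1:T, 2:T, 4:T, 5:T, 8:T. ✓
8: successors {1, 2, 4, 7}; p → ◇p there: 1:T, 2:T, 4:T, 7:T. ✓
— 6 worlds.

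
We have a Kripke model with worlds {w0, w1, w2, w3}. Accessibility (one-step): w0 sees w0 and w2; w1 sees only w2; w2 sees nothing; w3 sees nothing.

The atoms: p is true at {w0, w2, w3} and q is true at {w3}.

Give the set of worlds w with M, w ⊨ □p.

w0: successors {w0, w2}; p there: w0:T, w2:T. ✓
w1: successors {w2}; p there: w2:T. ✓
w2: no successors, so □p holds vacuously. ✓
w3: no successors, so □p holds vacuously. ✓

{w0, w1, w2, w3}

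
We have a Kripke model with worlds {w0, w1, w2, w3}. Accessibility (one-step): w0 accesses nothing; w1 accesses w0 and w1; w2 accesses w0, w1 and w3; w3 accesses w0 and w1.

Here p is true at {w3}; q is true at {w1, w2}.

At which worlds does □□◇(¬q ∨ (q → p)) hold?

{w0}

w0: no successors, so □□◇(¬q ∨ (q → p)) holds vacuously. ✓
w1: successors {w0, w1}; □◇(¬q ∨ (q → p)) there: w0:T, w1:F. ✗
w2: successors {w0, w1, w3}; □◇(¬q ∨ (q → p)) there: w0:T, w1:F, w3:F. ✗
w3: successors {w0, w1}; □◇(¬q ∨ (q → p)) there: w0:T, w1:F. ✗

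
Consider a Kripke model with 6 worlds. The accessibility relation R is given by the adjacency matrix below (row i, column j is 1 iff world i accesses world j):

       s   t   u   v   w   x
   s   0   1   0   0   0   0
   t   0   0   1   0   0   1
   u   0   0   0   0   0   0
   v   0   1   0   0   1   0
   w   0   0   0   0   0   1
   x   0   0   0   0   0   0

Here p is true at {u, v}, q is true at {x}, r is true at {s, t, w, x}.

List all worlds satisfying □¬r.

s: successors {t}; ¬r there: t:F. ✗
t: successors {u, x}; ¬r there: u:T, x:F. ✗
u: no successors, so □¬r holds vacuously. ✓
v: successors {t, w}; ¬r there: t:F, w:F. ✗
w: successors {x}; ¬r there: x:F. ✗
x: no successors, so □¬r holds vacuously. ✓

{u, x}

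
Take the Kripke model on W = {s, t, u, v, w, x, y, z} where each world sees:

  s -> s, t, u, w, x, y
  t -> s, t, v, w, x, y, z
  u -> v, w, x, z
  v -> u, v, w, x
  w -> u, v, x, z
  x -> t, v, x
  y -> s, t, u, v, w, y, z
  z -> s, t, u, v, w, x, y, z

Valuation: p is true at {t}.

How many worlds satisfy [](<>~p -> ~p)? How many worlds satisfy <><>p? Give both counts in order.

3 and 8

For [](<>~p -> ~p):
s: successors {s, t, u, w, x, y}; <>~p -> ~p there: s:T, t:F, u:T, w:T, x:T, y:T. ✗
t: successors {s, t, v, w, x, y, z}; <>~p -> ~p there: s:T, t:F, v:T, w:T, x:T, y:T, z:T. ✗
u: successors {v, w, x, z}; <>~p -> ~p there: v:T, w:T, x:T, z:T. ✓
v: successors {u, v, w, x}; <>~p -> ~p there: u:T, v:T, w:T, x:T. ✓
w: successors {u, v, x, z}; <>~p -> ~p there: u:T, v:T, x:T, z:T. ✓
x: successors {t, v, x}; <>~p -> ~p there: t:F, v:T, x:T. ✗
y: successors {s, t, u, v, w, y, z}; <>~p -> ~p there: s:T, t:F, u:T, v:T, w:T, y:T, z:T. ✗
z: successors {s, t, u, v, w, x, y, z}; <>~p -> ~p there: s:T, t:F, u:T, v:T, w:T, x:T, y:T, z:T. ✗
— 3 worlds.
For <><>p:
s: successors {s, t, u, w, x, y}; <>p there: s:T, t:T, u:F, w:F, x:T, y:T. ✓
t: successors {s, t, v, w, x, y, z}; <>p there: s:T, t:T, v:F, w:F, x:T, y:T, z:T. ✓
u: successors {v, w, x, z}; <>p there: v:F, w:F, x:T, z:T. ✓
v: successors {u, v, w, x}; <>p there: u:F, v:F, w:F, x:T. ✓
w: successors {u, v, x, z}; <>p there: u:F, v:F, x:T, z:T. ✓
x: successors {t, v, x}; <>p there: t:T, v:F, x:T. ✓
y: successors {s, t, u, v, w, y, z}; <>p there: s:T, t:T, u:F, v:F, w:F, y:T, z:T. ✓
z: successors {s, t, u, v, w, x, y, z}; <>p there: s:T, t:T, u:F, v:F, w:F, x:T, y:T, z:T. ✓
— 8 worlds.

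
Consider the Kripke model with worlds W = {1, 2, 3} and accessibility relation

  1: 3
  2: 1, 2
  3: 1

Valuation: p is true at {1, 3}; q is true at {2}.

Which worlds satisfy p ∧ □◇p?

{1, 3}

1: p is T, □◇p is T. ✓
2: p is F, □◇p is T. ✗
3: p is T, □◇p is T. ✓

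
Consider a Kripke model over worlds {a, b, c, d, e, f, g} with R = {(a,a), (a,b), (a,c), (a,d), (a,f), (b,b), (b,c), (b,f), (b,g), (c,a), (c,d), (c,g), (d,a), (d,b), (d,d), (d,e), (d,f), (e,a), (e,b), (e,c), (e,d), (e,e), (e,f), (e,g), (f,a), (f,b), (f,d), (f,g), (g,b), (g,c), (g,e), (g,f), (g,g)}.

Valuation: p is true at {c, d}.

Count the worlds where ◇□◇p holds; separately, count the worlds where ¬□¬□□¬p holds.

7 and 0

For ◇□◇p:
a: successors {a, b, c, d, f}; □◇p there: a:T, b:T, c:T, d:T, f:T. ✓
b: successors {b, c, f, g}; □◇p there: b:T, c:T, f:T, g:T. ✓
c: successors {a, d, g}; □◇p there: a:T, d:T, g:T. ✓
d: successors {a, b, d, e, f}; □◇p there: a:T, b:T, d:T, e:T, f:T. ✓
e: successors {a, b, c, d, e, f, g}; □◇p there: a:T, b:T, c:T, d:T, e:T, f:T, g:T. ✓
f: successors {a, b, d, g}; □◇p there: a:T, b:T, d:T, g:T. ✓
g: successors {b, c, e, f, g}; □◇p there: b:T, c:T, e:T, f:T, g:T. ✓
— 7 worlds.
For ¬□¬□□¬p:
a: □¬□□¬p is T. ✗
b: □¬□□¬p is T. ✗
c: □¬□□¬p is T. ✗
d: □¬□□¬p is T. ✗
e: □¬□□¬p is T. ✗
f: □¬□□¬p is T. ✗
g: □¬□□¬p is T. ✗
— 0 worlds.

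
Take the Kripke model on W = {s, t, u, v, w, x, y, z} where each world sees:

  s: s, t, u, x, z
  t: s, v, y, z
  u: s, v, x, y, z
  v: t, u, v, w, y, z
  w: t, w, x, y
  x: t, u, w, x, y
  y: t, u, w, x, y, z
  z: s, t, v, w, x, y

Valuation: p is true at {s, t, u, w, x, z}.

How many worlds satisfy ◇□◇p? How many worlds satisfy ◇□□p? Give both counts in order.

For ◇□◇p:
s: successors {s, t, u, x, z}; □◇p there: s:T, t:T, u:T, x:T, z:T. ✓
t: successors {s, v, y, z}; □◇p there: s:T, v:T, y:T, z:T. ✓
u: successors {s, v, x, y, z}; □◇p there: s:T, v:T, x:T, y:T, z:T. ✓
v: successors {t, u, v, w, y, z}; □◇p there: t:T, u:T, v:T, w:T, y:T, z:T. ✓
w: successors {t, w, x, y}; □◇p there: t:T, w:T, x:T, y:T. ✓
x: successors {t, u, w, x, y}; □◇p there: t:T, u:T, w:T, x:T, y:T. ✓
y: successors {t, u, w, x, y, z}; □◇p there: t:T, u:T, w:T, x:T, y:T, z:T. ✓
z: successors {s, t, v, w, x, y}; □◇p there: s:T, t:T, v:T, w:T, x:T, y:T. ✓
— 8 worlds.
For ◇□□p:
s: successors {s, t, u, x, z}; □□p there: s:F, t:F, u:F, x:F, z:F. ✗
t: successors {s, v, y, z}; □□p there: s:F, v:F, y:F, z:F. ✗
u: successors {s, v, x, y, z}; □□p there: s:F, v:F, x:F, y:F, z:F. ✗
v: successors {t, u, v, w, y, z}; □□p there: t:F, u:F, v:F, w:F, y:F, z:F. ✗
w: successors {t, w, x, y}; □□p there: t:F, w:F, x:F, y:F. ✗
x: successors {t, u, w, x, y}; □□p there: t:F, u:F, w:F, x:F, y:F. ✗
y: successors {t, u, w, x, y, z}; □□p there: t:F, u:F, w:F, x:F, y:F, z:F. ✗
z: successors {s, t, v, w, x, y}; □□p there: s:F, t:F, v:F, w:F, x:F, y:F. ✗
— 0 worlds.

8 and 0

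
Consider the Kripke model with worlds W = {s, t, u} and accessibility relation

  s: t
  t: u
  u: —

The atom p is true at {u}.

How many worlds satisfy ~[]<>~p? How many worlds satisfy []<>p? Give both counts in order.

For ~[]<>~p:
s: []<>~p is F. ✓
t: []<>~p is F. ✓
u: []<>~p is T. ✗
— 2 worlds.
For []<>p:
s: successors {t}; <>p there: t:T. ✓
t: successors {u}; <>p there: u:F. ✗
u: no successors, so []<>p holds vacuously. ✓
— 2 worlds.

2 and 2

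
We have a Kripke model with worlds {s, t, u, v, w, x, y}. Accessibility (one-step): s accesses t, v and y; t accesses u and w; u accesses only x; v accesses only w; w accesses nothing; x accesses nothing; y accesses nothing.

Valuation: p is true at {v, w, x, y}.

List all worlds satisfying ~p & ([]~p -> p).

{s, t, u}

s: ~p is T, []~p -> p is T. ✓
t: ~p is T, []~p -> p is T. ✓
u: ~p is T, []~p -> p is T. ✓
v: ~p is F, []~p -> p is T. ✗
w: ~p is F, []~p -> p is T. ✗
x: ~p is F, []~p -> p is T. ✗
y: ~p is F, []~p -> p is T. ✗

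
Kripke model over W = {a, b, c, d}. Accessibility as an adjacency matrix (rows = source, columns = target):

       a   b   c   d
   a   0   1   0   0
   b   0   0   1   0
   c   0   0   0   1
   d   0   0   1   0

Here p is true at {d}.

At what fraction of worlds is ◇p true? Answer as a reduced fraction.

a: successors {b}; p there: b:F. ✗
b: successors {c}; p there: c:F. ✗
c: successors {d}; p there: d:T. ✓
d: successors {c}; p there: c:F. ✗
That's 1 of 4 worlds, so 1/4.

1/4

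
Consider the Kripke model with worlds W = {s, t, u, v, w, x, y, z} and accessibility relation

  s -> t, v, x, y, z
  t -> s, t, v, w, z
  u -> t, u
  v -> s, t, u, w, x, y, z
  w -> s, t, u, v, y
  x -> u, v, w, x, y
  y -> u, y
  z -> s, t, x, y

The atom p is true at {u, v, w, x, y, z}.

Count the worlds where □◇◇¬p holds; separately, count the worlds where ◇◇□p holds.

8 and 7

For □◇◇¬p:
s: successors {t, v, x, y, z}; ◇◇¬p there: t:T, v:T, x:T, y:T, z:T. ✓
t: successors {s, t, v, w, z}; ◇◇¬p there: s:T, t:T, v:T, w:T, z:T. ✓
u: successors {t, u}; ◇◇¬p there: t:T, u:T. ✓
v: successors {s, t, u, w, x, y, z}; ◇◇¬p there: s:T, t:T, u:T, w:T, x:T, y:T, z:T. ✓
w: successors {s, t, u, v, y}; ◇◇¬p there: s:T, t:T, u:T, v:T, y:T. ✓
x: successors {u, v, w, x, y}; ◇◇¬p there: u:T, v:T, w:T, x:T, y:T. ✓
y: successors {u, y}; ◇◇¬p there: u:T, y:T. ✓
z: successors {s, t, x, y}; ◇◇¬p there: s:T, t:T, x:T, y:T. ✓
— 8 worlds.
For ◇◇□p:
s: successors {t, v, x, y, z}; ◇□p there: t:F, v:T, x:T, y:T, z:T. ✓
t: successors {s, t, v, w, z}; ◇□p there: s:T, t:F, v:T, w:T, z:T. ✓
u: successors {t, u}; ◇□p there: t:F, u:F. ✗
v: successors {s, t, u, w, x, y, z}; ◇□p there: s:T, t:F, u:F, w:T, x:T, y:T, z:T. ✓
w: successors {s, t, u, v, y}; ◇□p there: s:T, t:F, u:F, v:T, y:T. ✓
x: successors {u, v, w, x, y}; ◇□p there: u:F, v:T, w:T, x:T, y:T. ✓
y: successors {u, y}; ◇□p there: u:F, y:T. ✓
z: successors {s, t, x, y}; ◇□p there: s:T, t:F, x:T, y:T. ✓
— 7 worlds.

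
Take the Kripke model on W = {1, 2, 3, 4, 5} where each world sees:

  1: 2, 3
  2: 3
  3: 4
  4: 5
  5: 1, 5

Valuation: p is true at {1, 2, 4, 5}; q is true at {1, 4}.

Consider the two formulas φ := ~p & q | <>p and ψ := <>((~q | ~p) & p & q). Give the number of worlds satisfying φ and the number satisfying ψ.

4 and 0

For ~p & q | <>p:
1: ~p & q is F, <>p is T. ✓
2: ~p & q is F, <>p is F. ✗
3: ~p & q is F, <>p is T. ✓
4: ~p & q is F, <>p is T. ✓
5: ~p & q is F, <>p is T. ✓
— 4 worlds.
For <>((~q | ~p) & p & q):
1: successors {2, 3}; (~q | ~p) & p & q there: 2:F, 3:F. ✗
2: successors {3}; (~q | ~p) & p & q there: 3:F. ✗
3: successors {4}; (~q | ~p) & p & q there: 4:F. ✗
4: successors {5}; (~q | ~p) & p & q there: 5:F. ✗
5: successors {1, 5}; (~q | ~p) & p & q there: 1:F, 5:F. ✗
— 0 worlds.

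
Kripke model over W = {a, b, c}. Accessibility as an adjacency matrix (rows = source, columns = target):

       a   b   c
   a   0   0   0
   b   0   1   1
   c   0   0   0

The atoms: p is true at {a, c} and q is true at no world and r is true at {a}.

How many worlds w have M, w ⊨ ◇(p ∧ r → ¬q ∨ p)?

1

a: no successors, so ◇(p ∧ r → ¬q ∨ p) fails. ✗
b: successors {b, c}; p ∧ r → ¬q ∨ p there: b:T, c:T. ✓
c: no successors, so ◇(p ∧ r → ¬q ∨ p) fails. ✗
Satisfying worlds: {b}.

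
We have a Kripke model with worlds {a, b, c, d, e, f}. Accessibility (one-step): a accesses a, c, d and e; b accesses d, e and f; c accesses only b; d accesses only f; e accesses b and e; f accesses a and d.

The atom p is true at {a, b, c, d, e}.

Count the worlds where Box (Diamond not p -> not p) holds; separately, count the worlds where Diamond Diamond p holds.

1 and 6

For Box (Diamond not p -> not p):
a: successors {a, c, d, e}; Diamond not p -> not p there: a:T, c:T, d:F, e:T. ✗
b: successors {d, e, f}; Diamond not p -> not p there: d:F, e:T, f:T. ✗
c: successors {b}; Diamond not p -> not p there: b:F. ✗
d: successors {f}; Diamond not p -> not p there: f:T. ✓
e: successors {b, e}; Diamond not p -> not p there: b:F, e:T. ✗
f: successors {a, d}; Diamond not p -> not p there: a:T, d:F. ✗
— 1 world.
For Diamond Diamond p:
a: successors {a, c, d, e}; Diamond p there: a:T, c:T, d:F, e:T. ✓
b: successors {d, e, f}; Diamond p there: d:F, e:T, f:T. ✓
c: successors {b}; Diamond p there: b:T. ✓
d: successors {f}; Diamond p there: f:T. ✓
e: successors {b, e}; Diamond p there: b:T, e:T. ✓
f: successors {a, d}; Diamond p there: a:T, d:F. ✓
— 6 worlds.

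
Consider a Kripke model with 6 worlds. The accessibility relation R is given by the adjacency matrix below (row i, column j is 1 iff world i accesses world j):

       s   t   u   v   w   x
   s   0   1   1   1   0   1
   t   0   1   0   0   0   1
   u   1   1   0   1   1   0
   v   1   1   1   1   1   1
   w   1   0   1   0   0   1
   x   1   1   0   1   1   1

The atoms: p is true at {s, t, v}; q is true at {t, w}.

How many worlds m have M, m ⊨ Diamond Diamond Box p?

0

s: successors {t, u, v, x}; Diamond Box p there: t:F, u:F, v:F, x:F. ✗
t: successors {t, x}; Diamond Box p there: t:F, x:F. ✗
u: successors {s, t, v, w}; Diamond Box p there: s:F, t:F, v:F, w:F. ✗
v: successors {s, t, u, v, w, x}; Diamond Box p there: s:F, t:F, u:F, v:F, w:F, x:F. ✗
w: successors {s, u, x}; Diamond Box p there: s:F, u:F, x:F. ✗
x: successors {s, t, v, w, x}; Diamond Box p there: s:F, t:F, v:F, w:F, x:F. ✗
Satisfying worlds: ∅.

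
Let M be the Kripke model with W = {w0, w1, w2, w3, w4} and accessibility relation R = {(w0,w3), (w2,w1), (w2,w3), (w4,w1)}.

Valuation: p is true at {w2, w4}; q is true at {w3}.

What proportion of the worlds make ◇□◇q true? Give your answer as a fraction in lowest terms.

w0: successors {w3}; □◇q there: w3:T. ✓
w1: no successors, so ◇□◇q fails. ✗
w2: successors {w1, w3}; □◇q there: w1:T, w3:T. ✓
w3: no successors, so ◇□◇q fails. ✗
w4: successors {w1}; □◇q there: w1:T. ✓
That's 3 of 5 worlds, so 3/5.

3/5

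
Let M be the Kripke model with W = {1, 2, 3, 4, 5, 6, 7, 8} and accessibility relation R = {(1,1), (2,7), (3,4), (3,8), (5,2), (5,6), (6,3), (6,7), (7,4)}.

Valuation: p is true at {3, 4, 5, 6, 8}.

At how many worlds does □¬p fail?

1: successors {1}; ¬p there: 1:T. ✓
2: successors {7}; ¬p there: 7:T. ✓
3: successors {4, 8}; ¬p there: 4:F, 8:F. ✗
4: no successors, so □¬p holds vacuously. ✓
5: successors {2, 6}; ¬p there: 2:T, 6:F. ✗
6: successors {3, 7}; ¬p there: 3:F, 7:T. ✗
7: successors {4}; ¬p there: 4:F. ✗
8: no successors, so □¬p holds vacuously. ✓
Satisfying worlds: {1, 2, 4, 8}.
So □¬p fails at the other 4 worlds.

4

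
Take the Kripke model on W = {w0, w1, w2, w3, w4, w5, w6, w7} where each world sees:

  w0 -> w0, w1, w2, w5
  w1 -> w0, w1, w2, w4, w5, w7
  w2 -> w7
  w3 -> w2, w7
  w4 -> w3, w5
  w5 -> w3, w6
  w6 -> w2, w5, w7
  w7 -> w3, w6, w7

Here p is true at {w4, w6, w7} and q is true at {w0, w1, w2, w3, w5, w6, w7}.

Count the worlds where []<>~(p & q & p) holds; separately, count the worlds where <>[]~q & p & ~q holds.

For []<>~(p & q & p):
w0: successors {w0, w1, w2, w5}; <>~(p & q & p) there: w0:T, w1:T, w2:F, w5:T. ✗
w1: successors {w0, w1, w2, w4, w5, w7}; <>~(p & q & p) there: w0:T, w1:T, w2:F, w4:T, w5:T, w7:T. ✗
w2: successors {w7}; <>~(p & q & p) there: w7:T. ✓
w3: successors {w2, w7}; <>~(p & q & p) there: w2:F, w7:T. ✗
w4: successors {w3, w5}; <>~(p & q & p) there: w3:T, w5:T. ✓
w5: successors {w3, w6}; <>~(p & q & p) there: w3:T, w6:T. ✓
w6: successors {w2, w5, w7}; <>~(p & q & p) there: w2:F, w5:T, w7:T. ✗
w7: successors {w3, w6, w7}; <>~(p & q & p) there: w3:T, w6:T, w7:T. ✓
— 4 worlds.
For <>[]~q & p & ~q:
w0: <>[]~q is F, p & ~q is F. ✗
w1: <>[]~q is F, p & ~q is F. ✗
w2: <>[]~q is F, p & ~q is F. ✗
w3: <>[]~q is F, p & ~q is F. ✗
w4: <>[]~q is F, p & ~q is T. ✗
w5: <>[]~q is F, p & ~q is F. ✗
w6: <>[]~q is F, p & ~q is F. ✗
w7: <>[]~q is F, p & ~q is F. ✗
— 0 worlds.

4 and 0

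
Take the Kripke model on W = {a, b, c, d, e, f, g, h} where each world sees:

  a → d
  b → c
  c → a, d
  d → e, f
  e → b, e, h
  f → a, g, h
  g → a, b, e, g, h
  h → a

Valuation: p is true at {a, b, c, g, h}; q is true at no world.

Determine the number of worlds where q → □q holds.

a: q is F, □q is F. ✓
b: q is F, □q is F. ✓
c: q is F, □q is F. ✓
d: q is F, □q is F. ✓
e: q is F, □q is F. ✓
f: q is F, □q is F. ✓
g: q is F, □q is F. ✓
h: q is F, □q is F. ✓
Satisfying worlds: {a, b, c, d, e, f, g, h}.

8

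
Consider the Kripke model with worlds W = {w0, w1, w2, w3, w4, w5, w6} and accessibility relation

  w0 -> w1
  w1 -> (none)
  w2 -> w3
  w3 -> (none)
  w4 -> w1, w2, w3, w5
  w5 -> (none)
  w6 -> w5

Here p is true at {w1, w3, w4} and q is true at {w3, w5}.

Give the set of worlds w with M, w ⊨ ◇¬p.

{w4, w6}

w0: successors {w1}; ¬p there: w1:F. ✗
w1: no successors, so ◇¬p fails. ✗
w2: successors {w3}; ¬p there: w3:F. ✗
w3: no successors, so ◇¬p fails. ✗
w4: successors {w1, w2, w3, w5}; ¬p there: w1:F, w2:T, w3:F, w5:T. ✓
w5: no successors, so ◇¬p fails. ✗
w6: successors {w5}; ¬p there: w5:T. ✓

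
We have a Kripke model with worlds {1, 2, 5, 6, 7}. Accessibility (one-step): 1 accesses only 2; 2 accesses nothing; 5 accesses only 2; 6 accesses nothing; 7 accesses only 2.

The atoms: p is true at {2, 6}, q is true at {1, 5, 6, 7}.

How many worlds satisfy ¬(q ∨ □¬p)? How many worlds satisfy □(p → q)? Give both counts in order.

For ¬(q ∨ □¬p):
1: q ∨ □¬p is T. ✗
2: q ∨ □¬p is T. ✗
5: q ∨ □¬p is T. ✗
6: q ∨ □¬p is T. ✗
7: q ∨ □¬p is T. ✗
— 0 worlds.
For □(p → q):
1: successors {2}; p → q there: 2:F. ✗
2: no successors, so □(p → q) holds vacuously. ✓
5: successors {2}; p → q there: 2:F. ✗
6: no successors, so □(p → q) holds vacuously. ✓
7: successors {2}; p → q there: 2:F. ✗
— 2 worlds.

0 and 2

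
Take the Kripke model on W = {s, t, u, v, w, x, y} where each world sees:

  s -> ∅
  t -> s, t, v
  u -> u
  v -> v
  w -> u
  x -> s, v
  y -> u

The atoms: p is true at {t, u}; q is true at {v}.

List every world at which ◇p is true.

s: no successors, so ◇p fails. ✗
t: successors {s, t, v}; p there: s:F, t:T, v:F. ✓
u: successors {u}; p there: u:T. ✓
v: successors {v}; p there: v:F. ✗
w: successors {u}; p there: u:T. ✓
x: successors {s, v}; p there: s:F, v:F. ✗
y: successors {u}; p there: u:T. ✓

{t, u, w, y}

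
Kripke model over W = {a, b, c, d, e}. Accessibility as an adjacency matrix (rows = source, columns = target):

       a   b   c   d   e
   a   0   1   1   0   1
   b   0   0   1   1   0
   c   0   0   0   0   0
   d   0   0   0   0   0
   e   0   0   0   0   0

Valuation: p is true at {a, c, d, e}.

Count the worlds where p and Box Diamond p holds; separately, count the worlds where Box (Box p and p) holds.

3 and 4

For p and Box Diamond p:
a: p is T, Box Diamond p is F. ✗
b: p is F, Box Diamond p is F. ✗
c: p is T, Box Diamond p is T. ✓
d: p is T, Box Diamond p is T. ✓
e: p is T, Box Diamond p is T. ✓
— 3 worlds.
For Box (Box p and p):
a: successors {b, c, e}; Box p and p there: b:F, c:T, e:T. ✗
b: successors {c, d}; Box p and p there: c:T, d:T. ✓
c: no successors, so Box (Box p and p) holds vacuously. ✓
d: no successors, so Box (Box p and p) holds vacuously. ✓
e: no successors, so Box (Box p and p) holds vacuously. ✓
— 4 worlds.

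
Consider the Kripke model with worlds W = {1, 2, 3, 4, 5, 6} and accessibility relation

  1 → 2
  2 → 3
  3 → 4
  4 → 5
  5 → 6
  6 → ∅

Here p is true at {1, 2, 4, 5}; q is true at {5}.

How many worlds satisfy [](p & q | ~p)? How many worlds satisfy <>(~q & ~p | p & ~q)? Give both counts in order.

For [](p & q | ~p):
1: successors {2}; p & q | ~p there: 2:F. ✗
2: successors {3}; p & q | ~p there: 3:T. ✓
3: successors {4}; p & q | ~p there: 4:F. ✗
4: successors {5}; p & q | ~p there: 5:T. ✓
5: successors {6}; p & q | ~p there: 6:T. ✓
6: no successors, so [](p & q | ~p) holds vacuously. ✓
— 4 worlds.
For <>(~q & ~p | p & ~q):
1: successors {2}; ~q & ~p | p & ~q there: 2:T. ✓
2: successors {3}; ~q & ~p | p & ~q there: 3:T. ✓
3: successors {4}; ~q & ~p | p & ~q there: 4:T. ✓
4: successors {5}; ~q & ~p | p & ~q there: 5:F. ✗
5: successors {6}; ~q & ~p | p & ~q there: 6:T. ✓
6: no successors, so <>(~q & ~p | p & ~q) fails. ✗
— 4 worlds.

4 and 4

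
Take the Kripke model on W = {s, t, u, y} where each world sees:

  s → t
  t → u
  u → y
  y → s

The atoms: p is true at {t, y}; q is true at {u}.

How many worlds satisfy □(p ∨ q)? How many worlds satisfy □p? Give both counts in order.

For □(p ∨ q):
s: successors {t}; p ∨ q there: t:T. ✓
t: successors {u}; p ∨ q there: u:T. ✓
u: successors {y}; p ∨ q there: y:T. ✓
y: successors {s}; p ∨ q there: s:F. ✗
— 3 worlds.
For □p:
s: successors {t}; p there: t:T. ✓
t: successors {u}; p there: u:F. ✗
u: successors {y}; p there: y:T. ✓
y: successors {s}; p there: s:F. ✗
— 2 worlds.

3 and 2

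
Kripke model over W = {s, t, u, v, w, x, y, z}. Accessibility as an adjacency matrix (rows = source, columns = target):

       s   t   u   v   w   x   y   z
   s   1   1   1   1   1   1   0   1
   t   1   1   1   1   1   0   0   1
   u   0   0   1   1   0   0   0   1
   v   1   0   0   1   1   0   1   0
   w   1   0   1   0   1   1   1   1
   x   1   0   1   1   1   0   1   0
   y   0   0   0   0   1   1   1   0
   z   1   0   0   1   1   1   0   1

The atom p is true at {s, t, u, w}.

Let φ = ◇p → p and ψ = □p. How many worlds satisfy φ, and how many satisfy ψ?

For ◇p → p:
s: ◇p is T, p is T. ✓
t: ◇p is T, p is T. ✓
u: ◇p is T, p is T. ✓
v: ◇p is T, p is F. ✗
w: ◇p is T, p is T. ✓
x: ◇p is T, p is F. ✗
y: ◇p is T, p is F. ✗
z: ◇p is T, p is F. ✗
— 4 worlds.
For □p:
s: successors {s, t, u, v, w, x, z}; p there: s:T, t:T, u:T, v:F, w:T, x:F, z:F. ✗
t: successors {s, t, u, v, w, z}; p there: s:T, t:T, u:T, v:F, w:T, z:F. ✗
u: successors {u, v, z}; p there: u:T, v:F, z:F. ✗
v: successors {s, v, w, y}; p there: s:T, v:F, w:T, y:F. ✗
w: successors {s, u, w, x, y, z}; p there: s:T, u:T, w:T, x:F, y:F, z:F. ✗
x: successors {s, u, v, w, y}; p there: s:T, u:T, v:F, w:T, y:F. ✗
y: successors {w, x, y}; p there: w:T, x:F, y:F. ✗
z: successors {s, v, w, x, z}; p there: s:T, v:F, w:T, x:F, z:F. ✗
— 0 worlds.

4 and 0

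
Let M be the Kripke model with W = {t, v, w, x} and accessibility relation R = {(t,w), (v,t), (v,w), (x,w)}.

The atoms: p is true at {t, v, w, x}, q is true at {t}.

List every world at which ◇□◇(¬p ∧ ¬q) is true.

t: successors {w}; □◇(¬p ∧ ¬q) there: w:T. ✓
v: successors {t, w}; □◇(¬p ∧ ¬q) there: t:F, w:T. ✓
w: no successors, so ◇□◇(¬p ∧ ¬q) fails. ✗
x: successors {w}; □◇(¬p ∧ ¬q) there: w:T. ✓

{t, v, x}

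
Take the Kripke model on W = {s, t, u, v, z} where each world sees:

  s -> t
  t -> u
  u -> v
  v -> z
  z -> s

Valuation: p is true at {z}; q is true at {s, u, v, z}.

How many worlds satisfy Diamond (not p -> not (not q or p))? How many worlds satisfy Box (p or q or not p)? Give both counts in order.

For Diamond (not p -> not (not q or p)):
s: successors {t}; not p -> not (not q or p) there: t:F. ✗
t: successors {u}; not p -> not (not q or p) there: u:T. ✓
u: successors {v}; not p -> not (not q or p) there: v:T. ✓
v: successors {z}; not p -> not (not q or p) there: z:T. ✓
z: successors {s}; not p -> not (not q or p) there: s:T. ✓
— 4 worlds.
For Box (p or q or not p):
s: successors {t}; p or q or not p there: t:T. ✓
t: successors {u}; p or q or not p there: u:T. ✓
u: successors {v}; p or q or not p there: v:T. ✓
v: successors {z}; p or q or not p there: z:T. ✓
z: successors {s}; p or q or not p there: s:T. ✓
— 5 worlds.

4 and 5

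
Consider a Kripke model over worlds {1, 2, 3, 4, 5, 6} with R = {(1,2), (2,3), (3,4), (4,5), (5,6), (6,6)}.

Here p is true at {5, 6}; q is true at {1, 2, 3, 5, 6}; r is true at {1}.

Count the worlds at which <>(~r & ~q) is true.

1: successors {2}; ~r & ~q there: 2:F. ✗
2: successors {3}; ~r & ~q there: 3:F. ✗
3: successors {4}; ~r & ~q there: 4:T. ✓
4: successors {5}; ~r & ~q there: 5:F. ✗
5: successors {6}; ~r & ~q there: 6:F. ✗
6: successors {6}; ~r & ~q there: 6:F. ✗
Satisfying worlds: {3}.

1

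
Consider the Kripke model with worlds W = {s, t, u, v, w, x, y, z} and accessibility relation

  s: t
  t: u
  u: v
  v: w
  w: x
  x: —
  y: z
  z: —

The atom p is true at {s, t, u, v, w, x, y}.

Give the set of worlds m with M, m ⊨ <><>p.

s: successors {t}; <>p there: t:T. ✓
t: successors {u}; <>p there: u:T. ✓
u: successors {v}; <>p there: v:T. ✓
v: successors {w}; <>p there: w:T. ✓
w: successors {x}; <>p there: x:F. ✗
x: no successors, so <><>p fails. ✗
y: successors {z}; <>p there: z:F. ✗
z: no successors, so <><>p fails. ✗

{s, t, u, v}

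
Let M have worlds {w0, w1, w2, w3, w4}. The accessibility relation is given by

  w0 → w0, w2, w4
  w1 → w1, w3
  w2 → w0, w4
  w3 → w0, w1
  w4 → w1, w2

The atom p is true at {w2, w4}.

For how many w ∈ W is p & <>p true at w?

w0: p is F, <>p is T. ✗
w1: p is F, <>p is F. ✗
w2: p is T, <>p is T. ✓
w3: p is F, <>p is F. ✗
w4: p is T, <>p is T. ✓
Satisfying worlds: {w2, w4}.

2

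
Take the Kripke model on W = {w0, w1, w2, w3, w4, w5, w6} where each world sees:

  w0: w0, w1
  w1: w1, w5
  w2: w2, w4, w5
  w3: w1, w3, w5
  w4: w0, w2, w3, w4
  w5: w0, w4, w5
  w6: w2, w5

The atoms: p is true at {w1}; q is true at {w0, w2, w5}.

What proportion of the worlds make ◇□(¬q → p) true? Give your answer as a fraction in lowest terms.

5/7

w0: successors {w0, w1}; □(¬q → p) there: w0:T, w1:T. ✓
w1: successors {w1, w5}; □(¬q → p) there: w1:T, w5:F. ✓
w2: successors {w2, w4, w5}; □(¬q → p) there: w2:F, w4:F, w5:F. ✗
w3: successors {w1, w3, w5}; □(¬q → p) there: w1:T, w3:F, w5:F. ✓
w4: successors {w0, w2, w3, w4}; □(¬q → p) there: w0:T, w2:F, w3:F, w4:F. ✓
w5: successors {w0, w4, w5}; □(¬q → p) there: w0:T, w4:F, w5:F. ✓
w6: successors {w2, w5}; □(¬q → p) there: w2:F, w5:F. ✗
That's 5 of 7 worlds, so 5/7.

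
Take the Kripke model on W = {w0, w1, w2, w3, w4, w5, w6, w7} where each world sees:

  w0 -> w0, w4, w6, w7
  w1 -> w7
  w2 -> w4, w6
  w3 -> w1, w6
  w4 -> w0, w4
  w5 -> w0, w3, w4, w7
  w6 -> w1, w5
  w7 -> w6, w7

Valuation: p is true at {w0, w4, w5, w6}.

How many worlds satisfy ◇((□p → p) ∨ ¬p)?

8

w0: successors {w0, w4, w6, w7}; (□p → p) ∨ ¬p there: w0:T, w4:T, w6:T, w7:T. ✓
w1: successors {w7}; (□p → p) ∨ ¬p there: w7:T. ✓
w2: successors {w4, w6}; (□p → p) ∨ ¬p there: w4:T, w6:T. ✓
w3: successors {w1, w6}; (□p → p) ∨ ¬p there: w1:T, w6:T. ✓
w4: successors {w0, w4}; (□p → p) ∨ ¬p there: w0:T, w4:T. ✓
w5: successors {w0, w3, w4, w7}; (□p → p) ∨ ¬p there: w0:T, w3:T, w4:T, w7:T. ✓
w6: successors {w1, w5}; (□p → p) ∨ ¬p there: w1:T, w5:T. ✓
w7: successors {w6, w7}; (□p → p) ∨ ¬p there: w6:T, w7:T. ✓
Satisfying worlds: {w0, w1, w2, w3, w4, w5, w6, w7}.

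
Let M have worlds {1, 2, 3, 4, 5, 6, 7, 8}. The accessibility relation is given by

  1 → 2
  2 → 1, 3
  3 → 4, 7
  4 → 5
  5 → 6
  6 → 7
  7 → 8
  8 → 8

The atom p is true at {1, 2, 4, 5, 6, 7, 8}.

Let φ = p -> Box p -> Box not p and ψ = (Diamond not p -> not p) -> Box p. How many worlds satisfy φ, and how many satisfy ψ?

For p -> Box p -> Box not p:
1: p is T, Box p -> Box not p is F. ✗
2: p is T, Box p -> Box not p is T. ✓
3: p is F, Box p -> Box not p is F. ✓
4: p is T, Box p -> Box not p is F. ✗
5: p is T, Box p -> Box not p is F. ✗
6: p is T, Box p -> Box not p is F. ✗
7: p is T, Box p -> Box not p is F. ✗
8: p is T, Box p -> Box not p is F. ✗
— 2 worlds.
For (Diamond not p -> not p) -> Box p:
1: Diamond not p -> not p is T, Box p is T. ✓
2: Diamond not p -> not p is F, Box p is F. ✓
3: Diamond not p -> not p is T, Box p is T. ✓
4: Diamond not p -> not p is T, Box p is T. ✓
5: Diamond not p -> not p is T, Box p is T. ✓
6: Diamond not p -> not p is T, Box p is T. ✓
7: Diamond not p -> not p is T, Box p is T. ✓
8: Diamond not p -> not p is T, Box p is T. ✓
— 8 worlds.

2 and 8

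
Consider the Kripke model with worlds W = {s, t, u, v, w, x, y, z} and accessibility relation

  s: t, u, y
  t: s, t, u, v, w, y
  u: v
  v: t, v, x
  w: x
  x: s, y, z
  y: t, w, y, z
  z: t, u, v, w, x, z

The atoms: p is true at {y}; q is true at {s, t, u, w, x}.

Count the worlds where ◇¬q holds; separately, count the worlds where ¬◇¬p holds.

7 and 0

For ◇¬q:
s: successors {t, u, y}; ¬q there: t:F, u:F, y:T. ✓
t: successors {s, t, u, v, w, y}; ¬q there: s:F, t:F, u:F, v:T, w:F, y:T. ✓
u: successors {v}; ¬q there: v:T. ✓
v: successors {t, v, x}; ¬q there: t:F, v:T, x:F. ✓
w: successors {x}; ¬q there: x:F. ✗
x: successors {s, y, z}; ¬q there: s:F, y:T, z:T. ✓
y: successors {t, w, y, z}; ¬q there: t:F, w:F, y:T, z:T. ✓
z: successors {t, u, v, w, x, z}; ¬q there: t:F, u:F, v:T, w:F, x:F, z:T. ✓
— 7 worlds.
For ¬◇¬p:
s: ◇¬p is T. ✗
t: ◇¬p is T. ✗
u: ◇¬p is T. ✗
v: ◇¬p is T. ✗
w: ◇¬p is T. ✗
x: ◇¬p is T. ✗
y: ◇¬p is T. ✗
z: ◇¬p is T. ✗
— 0 worlds.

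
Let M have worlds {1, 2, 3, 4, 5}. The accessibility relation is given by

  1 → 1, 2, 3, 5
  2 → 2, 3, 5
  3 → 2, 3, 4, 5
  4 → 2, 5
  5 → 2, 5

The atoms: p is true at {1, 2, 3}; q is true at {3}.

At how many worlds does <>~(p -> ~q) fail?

1: successors {1, 2, 3, 5}; ~(p -> ~q) there: 1:F, 2:F, 3:T, 5:F. ✓
2: successors {2, 3, 5}; ~(p -> ~q) there: 2:F, 3:T, 5:F. ✓
3: successors {2, 3, 4, 5}; ~(p -> ~q) there: 2:F, 3:T, 4:F, 5:F. ✓
4: successors {2, 5}; ~(p -> ~q) there: 2:F, 5:F. ✗
5: successors {2, 5}; ~(p -> ~q) there: 2:F, 5:F. ✗
Satisfying worlds: {1, 2, 3}.
So <>~(p -> ~q) fails at the other 2 worlds.

2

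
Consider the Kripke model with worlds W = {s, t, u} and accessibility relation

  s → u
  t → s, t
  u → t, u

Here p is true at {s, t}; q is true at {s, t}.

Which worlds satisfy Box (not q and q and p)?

∅

s: successors {u}; not q and q and p there: u:F. ✗
t: successors {s, t}; not q and q and p there: s:F, t:F. ✗
u: successors {t, u}; not q and q and p there: t:F, u:F. ✗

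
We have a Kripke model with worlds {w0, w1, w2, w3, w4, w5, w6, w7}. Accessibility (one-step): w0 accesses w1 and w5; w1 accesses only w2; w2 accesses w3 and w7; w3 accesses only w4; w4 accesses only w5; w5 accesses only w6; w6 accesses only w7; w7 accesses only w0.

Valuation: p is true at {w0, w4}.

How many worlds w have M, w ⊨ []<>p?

w0: successors {w1, w5}; <>p there: w1:F, w5:F. ✗
w1: successors {w2}; <>p there: w2:F. ✗
w2: successors {w3, w7}; <>p there: w3:T, w7:T. ✓
w3: successors {w4}; <>p there: w4:F. ✗
w4: successors {w5}; <>p there: w5:F. ✗
w5: successors {w6}; <>p there: w6:F. ✗
w6: successors {w7}; <>p there: w7:T. ✓
w7: successors {w0}; <>p there: w0:F. ✗
Satisfying worlds: {w2, w6}.

2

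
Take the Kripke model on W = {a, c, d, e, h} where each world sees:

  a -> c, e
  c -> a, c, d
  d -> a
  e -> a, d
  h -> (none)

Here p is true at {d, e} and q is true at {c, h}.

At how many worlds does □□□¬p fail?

a: successors {c, e}; □□¬p there: c:F, e:F. ✗
c: successors {a, c, d}; □□¬p there: a:F, c:F, d:F. ✗
d: successors {a}; □□¬p there: a:F. ✗
e: successors {a, d}; □□¬p there: a:F, d:F. ✗
h: no successors, so □□□¬p holds vacuously. ✓
Satisfying worlds: {h}.
So □□□¬p fails at the other 4 worlds.

4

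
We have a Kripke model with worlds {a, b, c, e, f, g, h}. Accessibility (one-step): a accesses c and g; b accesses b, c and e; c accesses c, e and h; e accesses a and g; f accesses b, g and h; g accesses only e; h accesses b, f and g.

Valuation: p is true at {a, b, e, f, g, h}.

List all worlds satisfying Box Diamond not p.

a: successors {c, g}; Diamond not p there: c:T, g:F. ✗
b: successors {b, c, e}; Diamond not p there: b:T, c:T, e:F. ✗
c: successors {c, e, h}; Diamond not p there: c:T, e:F, h:F. ✗
e: successors {a, g}; Diamond not p there: a:T, g:F. ✗
f: successors {b, g, h}; Diamond not p there: b:T, g:F, h:F. ✗
g: successors {e}; Diamond not p there: e:F. ✗
h: successors {b, f, g}; Diamond not p there: b:T, f:F, g:F. ✗

∅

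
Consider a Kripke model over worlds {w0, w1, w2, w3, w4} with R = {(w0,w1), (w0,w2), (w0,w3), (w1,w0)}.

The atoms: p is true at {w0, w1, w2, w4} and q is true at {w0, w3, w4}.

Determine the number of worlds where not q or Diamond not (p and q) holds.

3

w0: not q is F, Diamond not (p and q) is T. ✓
w1: not q is T, Diamond not (p and q) is F. ✓
w2: not q is T, Diamond not (p and q) is F. ✓
w3: not q is F, Diamond not (p and q) is F. ✗
w4: not q is F, Diamond not (p and q) is F. ✗
Satisfying worlds: {w0, w1, w2}.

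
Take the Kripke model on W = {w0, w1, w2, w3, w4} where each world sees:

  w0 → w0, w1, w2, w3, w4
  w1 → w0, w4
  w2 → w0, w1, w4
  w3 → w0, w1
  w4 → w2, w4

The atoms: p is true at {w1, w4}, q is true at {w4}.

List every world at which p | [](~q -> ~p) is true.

{w1, w4}

w0: p is F, [](~q -> ~p) is F. ✗
w1: p is T, [](~q -> ~p) is T. ✓
w2: p is F, [](~q -> ~p) is F. ✗
w3: p is F, [](~q -> ~p) is F. ✗
w4: p is T, [](~q -> ~p) is T. ✓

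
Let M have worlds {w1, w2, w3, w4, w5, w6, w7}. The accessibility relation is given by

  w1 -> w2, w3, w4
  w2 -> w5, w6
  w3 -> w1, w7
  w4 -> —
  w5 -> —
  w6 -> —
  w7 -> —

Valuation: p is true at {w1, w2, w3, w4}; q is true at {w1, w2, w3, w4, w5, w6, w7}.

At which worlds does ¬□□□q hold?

∅

w1: □□□q is T. ✗
w2: □□□q is T. ✗
w3: □□□q is T. ✗
w4: □□□q is T. ✗
w5: □□□q is T. ✗
w6: □□□q is T. ✗
w7: □□□q is T. ✗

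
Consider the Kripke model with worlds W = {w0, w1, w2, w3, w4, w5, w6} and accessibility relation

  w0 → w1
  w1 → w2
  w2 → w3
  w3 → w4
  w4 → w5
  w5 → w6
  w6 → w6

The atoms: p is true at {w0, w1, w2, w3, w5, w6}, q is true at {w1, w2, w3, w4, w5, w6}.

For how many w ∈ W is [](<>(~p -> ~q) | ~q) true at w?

w0: successors {w1}; <>(~p -> ~q) | ~q there: w1:T. ✓
w1: successors {w2}; <>(~p -> ~q) | ~q there: w2:T. ✓
w2: successors {w3}; <>(~p -> ~q) | ~q there: w3:F. ✗
w3: successors {w4}; <>(~p -> ~q) | ~q there: w4:T. ✓
w4: successors {w5}; <>(~p -> ~q) | ~q there: w5:T. ✓
w5: successors {w6}; <>(~p -> ~q) | ~q there: w6:T. ✓
w6: successors {w6}; <>(~p -> ~q) | ~q there: w6:T. ✓
Satisfying worlds: {w0, w1, w3, w4, w5, w6}.

6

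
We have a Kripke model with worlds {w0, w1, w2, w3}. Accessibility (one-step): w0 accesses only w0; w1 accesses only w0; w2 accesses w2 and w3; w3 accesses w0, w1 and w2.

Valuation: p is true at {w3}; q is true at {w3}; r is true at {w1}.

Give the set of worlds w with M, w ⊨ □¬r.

w0: successors {w0}; ¬r there: w0:T. ✓
w1: successors {w0}; ¬r there: w0:T. ✓
w2: successors {w2, w3}; ¬r there: w2:T, w3:T. ✓
w3: successors {w0, w1, w2}; ¬r there: w0:T, w1:F, w2:T. ✗

{w0, w1, w2}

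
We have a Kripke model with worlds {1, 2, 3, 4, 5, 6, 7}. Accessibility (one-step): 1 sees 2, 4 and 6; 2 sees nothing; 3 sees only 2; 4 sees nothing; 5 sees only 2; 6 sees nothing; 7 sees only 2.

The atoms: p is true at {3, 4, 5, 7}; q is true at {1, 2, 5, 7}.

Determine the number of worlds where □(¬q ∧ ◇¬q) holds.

3

1: successors {2, 4, 6}; ¬q ∧ ◇¬q there: 2:F, 4:F, 6:F. ✗
2: no successors, so □(¬q ∧ ◇¬q) holds vacuously. ✓
3: successors {2}; ¬q ∧ ◇¬q there: 2:F. ✗
4: no successors, so □(¬q ∧ ◇¬q) holds vacuously. ✓
5: successors {2}; ¬q ∧ ◇¬q there: 2:F. ✗
6: no successors, so □(¬q ∧ ◇¬q) holds vacuously. ✓
7: successors {2}; ¬q ∧ ◇¬q there: 2:F. ✗
Satisfying worlds: {2, 4, 6}.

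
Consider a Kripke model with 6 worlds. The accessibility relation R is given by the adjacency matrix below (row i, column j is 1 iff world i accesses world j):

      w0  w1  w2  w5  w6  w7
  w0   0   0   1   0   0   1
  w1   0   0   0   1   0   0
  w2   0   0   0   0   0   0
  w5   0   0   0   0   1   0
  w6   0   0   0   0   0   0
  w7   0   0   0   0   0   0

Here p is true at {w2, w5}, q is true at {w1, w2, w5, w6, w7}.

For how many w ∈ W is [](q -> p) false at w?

2

w0: successors {w2, w7}; q -> p there: w2:T, w7:F. ✗
w1: successors {w5}; q -> p there: w5:T. ✓
w2: no successors, so [](q -> p) holds vacuously. ✓
w5: successors {w6}; q -> p there: w6:F. ✗
w6: no successors, so [](q -> p) holds vacuously. ✓
w7: no successors, so [](q -> p) holds vacuously. ✓
Satisfying worlds: {w1, w2, w6, w7}.
So [](q -> p) fails at the other 2 worlds.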